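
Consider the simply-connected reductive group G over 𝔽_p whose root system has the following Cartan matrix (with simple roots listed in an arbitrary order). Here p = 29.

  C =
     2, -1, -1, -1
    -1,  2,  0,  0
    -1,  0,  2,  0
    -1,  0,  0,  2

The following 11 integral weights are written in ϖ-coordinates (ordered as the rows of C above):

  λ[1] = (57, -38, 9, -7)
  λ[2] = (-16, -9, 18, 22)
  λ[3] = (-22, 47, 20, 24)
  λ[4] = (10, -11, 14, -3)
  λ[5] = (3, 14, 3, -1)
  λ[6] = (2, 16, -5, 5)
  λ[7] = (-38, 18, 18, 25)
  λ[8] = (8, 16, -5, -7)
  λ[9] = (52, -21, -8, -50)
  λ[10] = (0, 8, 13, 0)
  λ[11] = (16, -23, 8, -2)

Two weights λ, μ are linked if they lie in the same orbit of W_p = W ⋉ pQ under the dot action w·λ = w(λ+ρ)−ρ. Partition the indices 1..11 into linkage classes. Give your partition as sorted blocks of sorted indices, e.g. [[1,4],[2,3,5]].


Type D_4, rank 4, |W|=192; reorder rows/cols to standard.

W_29-reps of the 11 weights in Ā_29 (same 4-coord order as C):

  1: (4, 15, 4, 0)
  2: (4, 15, 4, 0)
  3: (4, 15, 4, 0)
  4: (1, 9, 14, 1)
  5: (4, 15, 4, 0)
  6: (1, 16, 3, 5)
  7: (2, 8, 8, 1)
  8: (1, 16, 3, 5)
  9: (1, 16, 3, 5)
  10: (1, 9, 14, 1)
  11: (1, 16, 3, 5)

Grouping the 11 weights by Ā_29-representative: 4 linkage classes.

[[1, 2, 3, 5], [4, 10], [6, 8, 9, 11], [7]]


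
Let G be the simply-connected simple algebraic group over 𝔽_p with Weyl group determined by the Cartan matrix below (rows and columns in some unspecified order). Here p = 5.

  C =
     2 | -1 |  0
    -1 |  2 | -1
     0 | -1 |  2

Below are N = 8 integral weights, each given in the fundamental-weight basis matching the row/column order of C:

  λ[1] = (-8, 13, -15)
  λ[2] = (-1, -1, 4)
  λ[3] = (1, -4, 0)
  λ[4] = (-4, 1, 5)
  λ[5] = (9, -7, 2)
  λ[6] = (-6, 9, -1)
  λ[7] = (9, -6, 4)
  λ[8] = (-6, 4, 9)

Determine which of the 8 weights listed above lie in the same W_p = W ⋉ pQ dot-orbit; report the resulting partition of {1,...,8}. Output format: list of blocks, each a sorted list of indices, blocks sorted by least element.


Root system A_3: the 3×3 matrix C matches after relabeling.

λ_j+ρ reflected into Ā_5 (⟨·,θ^∨⟩≤5); 3-tuples as given:

    λ_1 → (1, 0, 2)
    λ_2 → (0, 0, 5)
    λ_3 → (1, 0, 2)
    λ_4 → (1, 0, 2)
    λ_5 → (1, 0, 2)
    λ_6 → (0, 0, 5)
    λ_7 → (0, 0, 5)
    λ_8 → (0, 0, 5)

Grouping the 8 weights by Ā_5-representative: 2 linkage classes.

[[1, 3, 4, 5], [2, 6, 7, 8]]


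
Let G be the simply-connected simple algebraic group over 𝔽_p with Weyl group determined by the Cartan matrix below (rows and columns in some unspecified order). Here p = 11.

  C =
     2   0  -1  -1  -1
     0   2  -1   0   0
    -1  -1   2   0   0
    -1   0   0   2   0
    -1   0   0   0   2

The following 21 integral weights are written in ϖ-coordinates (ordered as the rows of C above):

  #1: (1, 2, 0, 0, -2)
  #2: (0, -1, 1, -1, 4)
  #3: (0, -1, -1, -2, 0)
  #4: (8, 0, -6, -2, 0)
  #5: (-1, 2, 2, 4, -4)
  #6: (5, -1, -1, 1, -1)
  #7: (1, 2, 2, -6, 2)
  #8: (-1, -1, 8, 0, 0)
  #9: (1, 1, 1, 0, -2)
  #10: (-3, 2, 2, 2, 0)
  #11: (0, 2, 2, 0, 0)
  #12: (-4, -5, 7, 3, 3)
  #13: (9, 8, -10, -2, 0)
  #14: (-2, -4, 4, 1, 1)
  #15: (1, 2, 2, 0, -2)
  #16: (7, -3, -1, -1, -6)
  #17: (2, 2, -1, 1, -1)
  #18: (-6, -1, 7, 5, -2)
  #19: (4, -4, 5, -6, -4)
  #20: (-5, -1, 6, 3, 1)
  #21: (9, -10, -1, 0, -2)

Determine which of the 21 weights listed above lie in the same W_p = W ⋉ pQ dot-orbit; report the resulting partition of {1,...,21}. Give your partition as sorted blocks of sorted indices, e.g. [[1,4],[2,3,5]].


D_5 Cartan matrix, 5 simple roots permuted; ρ=(1,1,1,1,1).

Folding the 21 weights λ_j+ρ into Ā_11 (reps in the given 5-coord order):

  λ_1 → (1, 3, 1, 1, 1)
  λ_2 → (1, 0, 2, 0, 5)
  λ_3 → (0, 0, 0, 1, 1)
  λ_4 → (1, 2, 2, 1, 1)
  λ_5 → (3, 3, 0, 2, 0)
  λ_6 → (3, 3, 0, 2, 0)
  λ_7 → (3, 3, 0, 2, 0)
  λ_8 → (0, 0, 0, 1, 1)
  λ_9 → (1, 2, 2, 1, 1)
  λ_10 → (1, 3, 1, 1, 1)
  λ_11 → (1, 3, 1, 1, 1)
  λ_12 → (1, 2, 2, 1, 1)
  λ_13 → (0, 0, 0, 1, 1)
  λ_14 → (1, 3, 1, 1, 1)
  λ_15 → (1, 3, 1, 1, 1)
  λ_16 → (1, 0, 2, 0, 5)
  λ_17 → (3, 3, 0, 2, 0)
  λ_18 → (1, 0, 2, 0, 5)
  λ_19 → (3, 3, 0, 2, 0)
  λ_20 → (2, 0, 2, 0, 2)
  λ_21 → (0, 0, 0, 1, 1)

These 21 weights hit 6 W_11-dot-orbits; sizes (5, 3, 4, 3, 5, 1):

[[1, 10, 11, 14, 15], [2, 16, 18], [3, 8, 13, 21], [4, 9, 12], [5, 6, 7, 17, 19], [20]]


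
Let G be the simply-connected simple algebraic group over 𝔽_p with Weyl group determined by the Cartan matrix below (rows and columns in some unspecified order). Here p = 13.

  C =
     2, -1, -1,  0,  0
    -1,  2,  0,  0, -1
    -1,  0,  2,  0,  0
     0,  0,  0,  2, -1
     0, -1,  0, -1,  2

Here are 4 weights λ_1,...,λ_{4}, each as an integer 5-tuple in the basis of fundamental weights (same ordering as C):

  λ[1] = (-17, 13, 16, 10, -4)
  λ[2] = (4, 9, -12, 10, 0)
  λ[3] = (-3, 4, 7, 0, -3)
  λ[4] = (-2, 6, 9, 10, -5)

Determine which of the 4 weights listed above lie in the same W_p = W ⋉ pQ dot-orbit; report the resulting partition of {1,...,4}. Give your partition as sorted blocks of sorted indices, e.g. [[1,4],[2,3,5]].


Root system A_5: the 5×5 matrix C matches after relabeling.

Alcove-folded reps (p=13, 4 weights, presented ϖ-order):

  1: (2, 1, 6, 1, 1);  2: (2, 1, 6, 1, 1);  3: (2, 1, 6, 1, 1);  4: (0, 2, 1, 3, 1)

Partition of {1..4} into 2 W_13-dot-orbits:

[[1, 2, 3], [4]]


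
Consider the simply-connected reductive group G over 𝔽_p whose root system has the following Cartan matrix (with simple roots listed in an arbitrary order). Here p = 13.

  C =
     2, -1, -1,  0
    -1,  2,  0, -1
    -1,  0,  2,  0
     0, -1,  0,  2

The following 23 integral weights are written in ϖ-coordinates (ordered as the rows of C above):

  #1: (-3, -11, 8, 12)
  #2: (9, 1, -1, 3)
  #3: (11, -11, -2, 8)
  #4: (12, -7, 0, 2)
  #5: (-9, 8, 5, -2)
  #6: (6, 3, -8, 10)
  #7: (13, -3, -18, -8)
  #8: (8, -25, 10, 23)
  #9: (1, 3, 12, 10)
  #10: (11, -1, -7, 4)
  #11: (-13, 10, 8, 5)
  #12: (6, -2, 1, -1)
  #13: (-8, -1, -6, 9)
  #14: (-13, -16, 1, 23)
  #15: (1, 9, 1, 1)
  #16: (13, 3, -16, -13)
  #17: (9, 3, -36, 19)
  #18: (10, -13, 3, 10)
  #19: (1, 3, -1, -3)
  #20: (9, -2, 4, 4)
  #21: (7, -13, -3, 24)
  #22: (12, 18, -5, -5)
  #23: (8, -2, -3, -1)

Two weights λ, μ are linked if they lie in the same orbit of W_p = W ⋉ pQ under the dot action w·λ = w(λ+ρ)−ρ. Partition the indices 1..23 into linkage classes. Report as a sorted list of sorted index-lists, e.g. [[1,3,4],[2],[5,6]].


Type A_4, rank 4, |W|=120; reorder rows/cols to standard.

Each λ_j+ρ reduced to Ā_13; 4-tuples below use C's row order:

  λ_1 → (7, 2, 3, 1)
  λ_2 → (7, 2, 3, 1)
  λ_3 → (1, 9, 1, 1)
  λ_4 → (7, 3, 0, 2)
  λ_5 → (6, 0, 2, 1)
  λ_6 → (2, 2, 0, 2)
  λ_7 → (7, 1, 1, 1)
  λ_8 → (2, 2, 0, 2)
  λ_9 → (2, 2, 0, 2)
  λ_10 → (6, 0, 2, 1)
  λ_11 → (7, 1, 1, 1)
  λ_12 → (6, 0, 2, 1)
  λ_13 → (7, 3, 0, 2)
  λ_14 → (1, 9, 1, 1)
  λ_15 → (1, 9, 1, 1)
  λ_16 → (7, 1, 1, 1)
  λ_17 → (7, 1, 1, 1)
  λ_18 → (1, 9, 1, 1)
  λ_19 → (2, 2, 0, 2)
  λ_20 → (7, 1, 1, 1)
  λ_21 → (6, 0, 2, 1)
  λ_22 → (2, 2, 0, 2)
  λ_23 → (6, 0, 2, 1)

Linkage partition of the 23 weights (6 classes, p=13):

[[1, 2], [3, 14, 15, 18], [4, 13], [5, 10, 12, 21, 23], [6, 8, 9, 19, 22], [7, 11, 16, 17, 20]]


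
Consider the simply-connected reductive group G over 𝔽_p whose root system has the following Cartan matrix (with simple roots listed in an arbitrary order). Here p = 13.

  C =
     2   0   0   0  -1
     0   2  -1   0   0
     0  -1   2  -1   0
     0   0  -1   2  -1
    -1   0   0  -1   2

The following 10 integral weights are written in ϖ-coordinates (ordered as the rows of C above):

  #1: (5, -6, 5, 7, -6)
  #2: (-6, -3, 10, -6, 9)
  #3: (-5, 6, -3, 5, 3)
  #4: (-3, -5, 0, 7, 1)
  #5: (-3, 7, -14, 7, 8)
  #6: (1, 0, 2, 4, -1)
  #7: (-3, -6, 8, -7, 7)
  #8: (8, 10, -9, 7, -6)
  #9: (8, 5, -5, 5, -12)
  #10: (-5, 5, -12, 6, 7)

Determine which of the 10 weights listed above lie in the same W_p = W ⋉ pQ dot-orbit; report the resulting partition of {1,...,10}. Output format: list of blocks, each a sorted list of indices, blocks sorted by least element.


Root system A_5: the 5×5 matrix C matches after relabeling.

Ā_13 reps of the 10 weights (A_5, coords as presented):

  [1] (1, 3, 1, 3, 4) · [2] (2, 1, 3, 5, 0) · [3] (2, 3, 2, 4, 0) · [4] (2, 1, 3, 5, 0) · [5] (2, 1, 3, 5, 0) · [6] (2, 1, 3, 5, 0) · [7] (2, 3, 2, 4, 0) · [8] (2, 1, 3, 5, 0) · [9] (2, 3, 2, 4, 0) · [10] (2, 3, 2, 4, 0)

Grouping the 10 weights by Ā_13-representative: 3 linkage classes.

[[1], [2, 4, 5, 6, 8], [3, 7, 9, 10]]


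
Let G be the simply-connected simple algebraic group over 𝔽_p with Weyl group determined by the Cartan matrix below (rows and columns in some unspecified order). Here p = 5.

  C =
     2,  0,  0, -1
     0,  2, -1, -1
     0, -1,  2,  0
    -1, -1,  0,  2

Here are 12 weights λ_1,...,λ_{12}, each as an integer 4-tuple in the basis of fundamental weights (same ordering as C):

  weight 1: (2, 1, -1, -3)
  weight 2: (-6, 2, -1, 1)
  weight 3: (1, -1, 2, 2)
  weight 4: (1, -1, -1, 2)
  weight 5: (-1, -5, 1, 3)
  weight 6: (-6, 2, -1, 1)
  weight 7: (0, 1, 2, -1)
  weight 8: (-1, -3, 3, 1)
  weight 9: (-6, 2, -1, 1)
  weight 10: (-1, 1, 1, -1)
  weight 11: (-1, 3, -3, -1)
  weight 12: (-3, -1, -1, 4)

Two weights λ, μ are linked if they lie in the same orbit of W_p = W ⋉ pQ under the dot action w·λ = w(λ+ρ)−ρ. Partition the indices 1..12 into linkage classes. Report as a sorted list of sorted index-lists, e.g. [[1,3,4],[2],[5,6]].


Cartan matrix: type A_4 (|W|=120); un-permuting the 4 rows.

Alcove-folded reps (p=5, 12 weights, presented ϖ-order):

  λ_1 → (1, 0, 0, 2)
  λ_2 → (2, 0, 0, 3)
  λ_3 → (1, 0, 0, 2)
  λ_4 → (2, 0, 0, 3)
  λ_5 → (0, 2, 2, 0)
  λ_6 → (2, 0, 0, 3)
  λ_7 → (0, 2, 2, 0)
  λ_8 → (0, 2, 2, 0)
  λ_9 → (2, 0, 0, 3)
  λ_10 → (0, 2, 2, 0)
  λ_11 → (0, 2, 2, 0)
  λ_12 → (2, 0, 0, 3)

Linkage partition of the 12 weights (3 classes, p=5):

[[1, 3], [2, 4, 6, 9, 12], [5, 7, 8, 10, 11]]


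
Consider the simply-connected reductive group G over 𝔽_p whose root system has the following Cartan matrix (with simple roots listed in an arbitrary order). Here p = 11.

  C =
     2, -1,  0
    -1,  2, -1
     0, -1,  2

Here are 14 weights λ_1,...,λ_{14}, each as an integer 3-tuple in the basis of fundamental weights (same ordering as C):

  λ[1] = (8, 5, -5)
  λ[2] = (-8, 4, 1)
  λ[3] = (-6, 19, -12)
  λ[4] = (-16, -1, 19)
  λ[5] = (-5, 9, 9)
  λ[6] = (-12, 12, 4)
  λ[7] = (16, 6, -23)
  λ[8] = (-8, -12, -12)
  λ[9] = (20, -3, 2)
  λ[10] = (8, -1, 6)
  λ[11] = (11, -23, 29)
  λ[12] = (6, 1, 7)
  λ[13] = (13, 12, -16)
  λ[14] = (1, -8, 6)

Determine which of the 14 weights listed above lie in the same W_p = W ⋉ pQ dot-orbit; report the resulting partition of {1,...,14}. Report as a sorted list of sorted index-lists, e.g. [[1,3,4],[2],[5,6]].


Cartan matrix: type A_3 (|W|=24); un-permuting the 3 rows.

Each λ_j+ρ reduced to Ā_11; 3-tuples below use C's row order:

  [1] (5, 2, 0) · [2] (5, 2, 0) · [3] (4, 0, 2) · [4] (5, 2, 0) · [5] (5, 1, 1) · [6] (4, 0, 2) · [7] (5, 2, 0) · [8] (0, 7, 4) · [9] (0, 8, 2) · [10] (4, 0, 2) · [11] (0, 8, 2) · [12] (1, 2, 2) · [13] (1, 2, 2) · [14] (5, 2, 0)

Linkage partition of the 14 weights (6 classes, p=11):

[[1, 2, 4, 7, 14], [3, 6, 10], [5], [8], [9, 11], [12, 13]]


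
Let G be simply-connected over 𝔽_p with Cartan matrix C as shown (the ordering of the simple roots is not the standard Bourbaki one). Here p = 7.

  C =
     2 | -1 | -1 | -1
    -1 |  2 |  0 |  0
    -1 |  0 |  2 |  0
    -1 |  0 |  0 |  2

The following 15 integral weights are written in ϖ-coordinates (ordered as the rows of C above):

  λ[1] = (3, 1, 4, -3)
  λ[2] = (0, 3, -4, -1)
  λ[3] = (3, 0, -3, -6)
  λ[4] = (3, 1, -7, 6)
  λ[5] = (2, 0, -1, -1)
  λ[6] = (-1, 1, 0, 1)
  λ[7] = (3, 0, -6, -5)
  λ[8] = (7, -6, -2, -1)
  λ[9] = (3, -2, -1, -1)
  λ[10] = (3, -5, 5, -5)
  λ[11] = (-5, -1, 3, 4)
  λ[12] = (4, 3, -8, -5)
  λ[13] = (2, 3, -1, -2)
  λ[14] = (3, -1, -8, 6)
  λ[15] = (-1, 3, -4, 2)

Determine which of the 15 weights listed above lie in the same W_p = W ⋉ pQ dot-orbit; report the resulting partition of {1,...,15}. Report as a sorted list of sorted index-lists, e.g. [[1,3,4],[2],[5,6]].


Root system D_4: the 4×4 matrix C matches after relabeling.

Each λ_j+ρ reduced to Ā_7; 4-tuples below use C's row order:

  λ_1+ρ ↦ (0, 2, 1, 2);  λ_2+ρ ↦ (0, 2, 1, 2);  λ_3+ρ ↦ (0, 2, 1, 2);  λ_4+ρ ↦ (0, 4, 0, 1);  λ_5+ρ ↦ (3, 1, 0, 0);  λ_6+ρ ↦ (0, 2, 1, 2);  λ_7+ρ ↦ (0, 4, 0, 1);  λ_8+ρ ↦ (0, 4, 0, 1);  λ_9+ρ ↦ (3, 1, 0, 0);  λ_10+ρ ↦ (1, 0, 2, 0);  λ_11+ρ ↦ (0, 4, 0, 1);  λ_12+ρ ↦ (0, 2, 1, 2);  λ_13+ρ ↦ (0, 4, 0, 1);  λ_14+ρ ↦ (3, 1, 0, 0);  λ_15+ρ ↦ (3, 1, 0, 0)

Linkage partition of the 15 weights (4 classes, p=7):

[[1, 2, 3, 6, 12], [4, 7, 8, 11, 13], [5, 9, 14, 15], [10]]


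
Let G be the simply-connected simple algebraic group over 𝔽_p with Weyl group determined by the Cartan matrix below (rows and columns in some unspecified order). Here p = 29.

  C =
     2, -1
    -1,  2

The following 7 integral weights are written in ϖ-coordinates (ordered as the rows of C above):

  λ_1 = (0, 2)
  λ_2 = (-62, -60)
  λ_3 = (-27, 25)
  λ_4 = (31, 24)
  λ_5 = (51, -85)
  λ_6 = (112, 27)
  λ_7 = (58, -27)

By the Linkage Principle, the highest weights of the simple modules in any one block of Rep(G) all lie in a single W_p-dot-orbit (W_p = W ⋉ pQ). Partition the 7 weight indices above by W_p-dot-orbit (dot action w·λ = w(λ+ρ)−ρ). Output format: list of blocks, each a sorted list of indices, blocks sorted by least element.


C ↔ A_2 under row/col permutation; |W(A_2)| = 6.

Each λ_j+ρ reduced to Ā_29; 2-tuples below use C's row order:

  1: (1, 3)
  2: (1, 3)
  3: (26, 0)
  4: (1, 3)
  5: (3, 23)
  6: (1, 3)
  7: (1, 3)

Grouping the 7 weights by Ā_29-representative: 3 linkage classes.

[[1, 2, 4, 6, 7], [3], [5]]


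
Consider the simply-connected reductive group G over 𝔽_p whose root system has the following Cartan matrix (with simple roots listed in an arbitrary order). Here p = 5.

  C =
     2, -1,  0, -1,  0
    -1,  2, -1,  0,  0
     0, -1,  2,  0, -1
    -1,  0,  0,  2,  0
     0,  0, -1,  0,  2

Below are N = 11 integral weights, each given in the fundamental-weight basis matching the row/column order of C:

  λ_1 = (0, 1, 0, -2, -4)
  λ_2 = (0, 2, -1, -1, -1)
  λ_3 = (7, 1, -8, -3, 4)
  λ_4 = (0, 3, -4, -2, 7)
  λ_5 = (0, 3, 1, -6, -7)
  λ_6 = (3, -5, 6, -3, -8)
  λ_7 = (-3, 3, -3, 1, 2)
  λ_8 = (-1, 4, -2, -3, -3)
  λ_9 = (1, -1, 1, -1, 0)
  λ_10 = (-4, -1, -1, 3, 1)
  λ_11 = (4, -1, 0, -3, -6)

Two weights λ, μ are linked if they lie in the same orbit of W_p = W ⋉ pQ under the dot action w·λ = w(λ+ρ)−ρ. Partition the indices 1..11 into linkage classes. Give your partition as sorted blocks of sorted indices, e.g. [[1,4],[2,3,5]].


Cartan matrix: type A_5 (|W|=720); un-permuting the 5 rows.

Each λ_j+ρ reduced to Ā_5; 5-tuples below use C's row order:

  λ_1+ρ ↦ (0, 0, 2, 1, 1)
  λ_2+ρ ↦ (1, 3, 0, 0, 0)
  λ_3+ρ ↦ (2, 0, 2, 0, 1)
  λ_4+ρ ↦ (1, 3, 0, 0, 0)
  λ_5+ρ ↦ (1, 3, 0, 0, 0)
  λ_6+ρ ↦ (2, 0, 2, 0, 1)
  λ_7+ρ ↦ (2, 0, 2, 0, 1)
  λ_8+ρ ↦ (2, 0, 2, 0, 1)
  λ_9+ρ ↦ (2, 0, 2, 0, 1)
  λ_10+ρ ↦ (0, 0, 2, 1, 1)
  λ_11+ρ ↦ (1, 3, 0, 0, 0)

The 11 indices split into 3 linkage classes (same alcove rep ⇔ same W_5-dot-orbit):

[[1, 10], [2, 4, 5, 11], [3, 6, 7, 8, 9]]


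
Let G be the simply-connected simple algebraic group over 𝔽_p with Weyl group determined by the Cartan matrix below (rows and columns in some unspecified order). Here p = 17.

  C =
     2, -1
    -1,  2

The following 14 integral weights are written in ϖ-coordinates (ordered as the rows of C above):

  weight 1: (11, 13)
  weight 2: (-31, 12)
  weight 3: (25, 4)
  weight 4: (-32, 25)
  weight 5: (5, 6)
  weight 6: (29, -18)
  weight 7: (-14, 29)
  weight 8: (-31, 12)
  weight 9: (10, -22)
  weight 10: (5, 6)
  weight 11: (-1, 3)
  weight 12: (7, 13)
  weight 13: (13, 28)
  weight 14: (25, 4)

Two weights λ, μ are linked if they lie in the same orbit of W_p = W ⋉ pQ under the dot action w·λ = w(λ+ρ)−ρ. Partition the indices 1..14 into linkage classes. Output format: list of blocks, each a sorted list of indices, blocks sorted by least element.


Root system A_2: the 2×2 matrix C matches after relabeling.

Alcove-folded reps (p=17, 14 weights, presented ϖ-order):

  1: (3, 5);  2: (0, 4);  3: (3, 9);  4: (3, 9);  5: (6, 7);  6: (0, 4);  7: (0, 4);  8: (0, 4);  9: (6, 7);  10: (6, 7);  11: (0, 4);  12: (3, 9);  13: (3, 9);  14: (3, 9)

Linkage partition of the 14 weights (4 classes, p=17):

[[1], [2, 6, 7, 8, 11], [3, 4, 12, 13, 14], [5, 9, 10]]


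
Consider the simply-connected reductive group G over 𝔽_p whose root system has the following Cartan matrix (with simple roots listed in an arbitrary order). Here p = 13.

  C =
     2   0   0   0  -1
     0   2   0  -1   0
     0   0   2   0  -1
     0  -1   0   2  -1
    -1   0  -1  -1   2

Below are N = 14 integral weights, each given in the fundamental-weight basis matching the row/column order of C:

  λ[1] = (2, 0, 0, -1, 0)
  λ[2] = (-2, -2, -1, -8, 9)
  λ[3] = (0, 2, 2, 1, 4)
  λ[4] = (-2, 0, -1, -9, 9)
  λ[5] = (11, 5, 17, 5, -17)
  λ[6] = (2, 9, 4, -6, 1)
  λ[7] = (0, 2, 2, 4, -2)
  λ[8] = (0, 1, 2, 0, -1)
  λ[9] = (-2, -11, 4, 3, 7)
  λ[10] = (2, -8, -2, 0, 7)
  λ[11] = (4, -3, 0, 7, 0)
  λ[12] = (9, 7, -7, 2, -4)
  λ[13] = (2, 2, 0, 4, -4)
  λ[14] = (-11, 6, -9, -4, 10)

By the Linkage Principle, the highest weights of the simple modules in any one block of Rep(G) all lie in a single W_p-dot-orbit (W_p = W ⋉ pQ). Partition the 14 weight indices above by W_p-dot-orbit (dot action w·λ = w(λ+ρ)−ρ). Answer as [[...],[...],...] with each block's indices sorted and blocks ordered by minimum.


Dynkin diagram of C (from the 8 off-diagonal −1 entries): D_5.

λ_j+ρ reflected into Ā_13 (⟨·,θ^∨⟩≤13); 5-tuples as given:

    [1] (3, 1, 1, 0, 1)
    [2] (1, 7, 0, 1, 1)
    [3] (0, 3, 2, 2, 1)
    [4] (1, 7, 0, 1, 1)
    [5] (1, 2, 3, 1, 0)
    [6] (0, 3, 2, 2, 1)
    [7] (0, 3, 2, 2, 1)
    [8] (1, 2, 3, 1, 0)
    [9] (3, 1, 1, 0, 1)
    [10] (3, 1, 1, 0, 1)
    [11] (3, 1, 1, 0, 1)
    [12] (1, 2, 3, 1, 0)
    [13] (0, 3, 2, 2, 1)
    [14] (0, 3, 2, 2, 1)

Partition of {1..14} into 4 W_13-dot-orbits:

[[1, 9, 10, 11], [2, 4], [3, 6, 7, 13, 14], [5, 8, 12]]


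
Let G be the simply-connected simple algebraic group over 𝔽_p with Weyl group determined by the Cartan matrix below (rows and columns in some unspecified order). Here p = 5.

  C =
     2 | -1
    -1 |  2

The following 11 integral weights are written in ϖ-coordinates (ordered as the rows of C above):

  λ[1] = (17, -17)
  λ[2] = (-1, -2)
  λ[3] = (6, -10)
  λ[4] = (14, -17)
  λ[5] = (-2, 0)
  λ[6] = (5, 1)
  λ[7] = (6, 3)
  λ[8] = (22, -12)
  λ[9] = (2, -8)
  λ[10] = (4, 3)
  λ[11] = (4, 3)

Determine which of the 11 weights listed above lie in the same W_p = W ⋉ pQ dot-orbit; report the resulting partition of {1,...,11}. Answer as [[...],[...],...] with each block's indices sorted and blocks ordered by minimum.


A_2 Cartan matrix, 2 simple roots permuted; ρ=(1,1).

Folding the 11 weights λ_j+ρ into Ā_5 (reps in the given 2-coord order):

  [1] (2, 1) · [2] (1, 0) · [3] (2, 1) · [4] (1, 0) · [5] (1, 0) · [6] (2, 1) · [7] (1, 1) · [8] (2, 1) · [9] (2, 1) · [10] (1, 0) · [11] (1, 0)

Grouping the 11 weights by Ā_5-representative: 3 linkage classes.

[[1, 3, 6, 8, 9], [2, 4, 5, 10, 11], [7]]


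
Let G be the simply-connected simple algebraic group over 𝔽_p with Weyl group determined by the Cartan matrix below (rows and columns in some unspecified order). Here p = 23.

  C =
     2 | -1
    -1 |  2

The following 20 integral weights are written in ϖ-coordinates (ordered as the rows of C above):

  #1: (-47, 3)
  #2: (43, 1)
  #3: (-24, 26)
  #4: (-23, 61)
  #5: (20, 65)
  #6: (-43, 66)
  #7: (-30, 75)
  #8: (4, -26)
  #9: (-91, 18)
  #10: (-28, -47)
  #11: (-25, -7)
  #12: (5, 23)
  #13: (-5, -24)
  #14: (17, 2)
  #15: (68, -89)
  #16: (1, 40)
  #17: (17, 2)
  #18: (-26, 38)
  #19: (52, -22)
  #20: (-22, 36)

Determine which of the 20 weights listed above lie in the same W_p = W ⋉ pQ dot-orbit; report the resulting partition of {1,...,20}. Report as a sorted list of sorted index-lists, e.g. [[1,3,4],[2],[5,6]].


Dynkin diagram of C (from the 2 off-diagonal −1 entries): A_2.

Ā_23 reps of the 20 weights (A_2, coords as presented):

  λ_1+ρ ↦ (19, 0);  λ_2+ρ ↦ (0, 21);  λ_3+ρ ↦ (19, 0);  λ_4+ρ ↦ (1, 16);  λ_5+ρ ↦ (18, 3);  λ_6+ρ ↦ (19, 2);  λ_7+ρ ↦ (1, 16);  λ_8+ρ ↦ (18, 3);  λ_9+ρ ↦ (19, 2);  λ_10+ρ ↦ (19, 0);  λ_11+ρ ↦ (1, 16);  λ_12+ρ ↦ (1, 16);  λ_13+ρ ↦ (19, 0);  λ_14+ρ ↦ (18, 3);  λ_15+ρ ↦ (19, 0);  λ_16+ρ ↦ (18, 3);  λ_17+ρ ↦ (18, 3);  λ_18+ρ ↦ (7, 2);  λ_19+ρ ↦ (7, 2);  λ_20+ρ ↦ (7, 2)

Partition of {1..20} into 6 W_23-dot-orbits:

[[1, 3, 10, 13, 15], [2], [4, 7, 11, 12], [5, 8, 14, 16, 17], [6, 9], [18, 19, 20]]


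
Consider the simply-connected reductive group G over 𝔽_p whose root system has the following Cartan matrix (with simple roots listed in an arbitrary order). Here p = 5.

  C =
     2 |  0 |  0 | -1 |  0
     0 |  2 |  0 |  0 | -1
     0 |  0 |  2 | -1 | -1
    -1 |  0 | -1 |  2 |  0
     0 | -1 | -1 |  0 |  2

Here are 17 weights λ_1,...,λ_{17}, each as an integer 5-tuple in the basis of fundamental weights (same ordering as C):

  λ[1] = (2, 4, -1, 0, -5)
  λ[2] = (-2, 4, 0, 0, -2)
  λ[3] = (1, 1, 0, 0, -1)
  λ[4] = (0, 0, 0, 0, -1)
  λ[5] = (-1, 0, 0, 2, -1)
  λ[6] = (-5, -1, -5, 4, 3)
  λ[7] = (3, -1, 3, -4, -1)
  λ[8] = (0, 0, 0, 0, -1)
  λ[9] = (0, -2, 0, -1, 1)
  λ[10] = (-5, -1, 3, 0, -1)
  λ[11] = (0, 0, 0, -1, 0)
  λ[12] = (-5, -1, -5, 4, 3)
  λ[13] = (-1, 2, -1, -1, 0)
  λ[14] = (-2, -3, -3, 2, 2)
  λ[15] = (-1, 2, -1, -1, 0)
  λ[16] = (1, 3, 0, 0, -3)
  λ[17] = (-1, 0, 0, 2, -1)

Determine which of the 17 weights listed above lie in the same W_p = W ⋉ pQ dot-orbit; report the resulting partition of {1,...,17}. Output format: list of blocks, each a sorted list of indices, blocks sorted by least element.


Dynkin diagram of C (from the 8 off-diagonal −1 entries): A_5.

Folding the 17 weights λ_j+ρ into Ā_5 (reps in the given 5-coord order):

  1: (0, 1, 1, 3, 0)
  2: (0, 3, 0, 0, 1)
  3: (1, 1, 1, 1, 0)
  4: (1, 1, 1, 1, 0)
  5: (0, 1, 1, 3, 0)
  6: (1, 0, 1, 3, 0)
  7: (1, 0, 1, 3, 0)
  8: (1, 1, 1, 1, 0)
  9: (1, 1, 1, 0, 1)
  10: (1, 0, 1, 3, 0)
  11: (1, 1, 1, 0, 1)
  12: (1, 0, 1, 3, 0)
  13: (0, 3, 0, 0, 1)
  14: (1, 1, 1, 0, 1)
  15: (0, 3, 0, 0, 1)
  16: (1, 1, 1, 0, 1)
  17: (0, 1, 1, 3, 0)

Linkage partition of the 17 weights (5 classes, p=5):

[[1, 5, 17], [2, 13, 15], [3, 4, 8], [6, 7, 10, 12], [9, 11, 14, 16]]


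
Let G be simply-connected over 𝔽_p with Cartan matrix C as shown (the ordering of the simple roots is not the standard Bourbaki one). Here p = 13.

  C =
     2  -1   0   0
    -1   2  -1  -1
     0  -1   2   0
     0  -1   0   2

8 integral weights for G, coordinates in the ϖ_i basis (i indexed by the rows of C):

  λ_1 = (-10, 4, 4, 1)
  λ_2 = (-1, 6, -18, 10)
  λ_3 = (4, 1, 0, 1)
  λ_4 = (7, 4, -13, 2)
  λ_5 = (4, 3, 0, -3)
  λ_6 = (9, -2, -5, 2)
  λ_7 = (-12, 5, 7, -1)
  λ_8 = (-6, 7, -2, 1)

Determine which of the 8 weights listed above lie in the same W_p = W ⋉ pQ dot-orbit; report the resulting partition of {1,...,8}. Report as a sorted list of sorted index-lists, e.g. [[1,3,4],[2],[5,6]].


Type D_4, rank 4, |W|=192; reorder rows/cols to standard.

Each λ_j+ρ reduced to Ā_13; 4-tuples below use C's row order:

    λ_1+ρ ↦ (5, 2, 1, 2)
    λ_2+ρ ↦ (5, 1, 2, 4)
    λ_3+ρ ↦ (5, 2, 1, 2)
    λ_4+ρ ↦ (1, 0, 5, 4)
    λ_5+ρ ↦ (5, 2, 1, 2)
    λ_6+ρ ↦ (5, 2, 1, 2)
    λ_7+ρ ↦ (5, 1, 2, 4)
    λ_8+ρ ↦ (5, 2, 1, 2)

3 distinct reps among the 8 weights ⇒ 3 W_13-linkage classes:

[[1, 3, 5, 6, 8], [2, 7], [4]]


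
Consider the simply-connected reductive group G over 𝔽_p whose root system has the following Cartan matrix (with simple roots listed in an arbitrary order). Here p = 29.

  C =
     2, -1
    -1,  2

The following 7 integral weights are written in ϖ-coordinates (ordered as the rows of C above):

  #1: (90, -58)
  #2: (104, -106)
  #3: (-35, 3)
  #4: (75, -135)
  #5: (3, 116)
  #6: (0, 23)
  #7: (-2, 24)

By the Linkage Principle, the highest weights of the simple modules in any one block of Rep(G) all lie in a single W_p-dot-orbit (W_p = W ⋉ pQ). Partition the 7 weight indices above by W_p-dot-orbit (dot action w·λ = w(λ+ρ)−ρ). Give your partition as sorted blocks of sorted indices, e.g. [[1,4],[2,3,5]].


Root system A_2: the 2×2 matrix C matches after relabeling.

Alcove-folded reps (p=29, 7 weights, presented ϖ-order):

  1: (1, 24)
  2: (0, 18)
  3: (1, 24)
  4: (0, 18)
  5: (1, 24)
  6: (1, 24)
  7: (1, 24)

The 7 indices split into 2 linkage classes (same alcove rep ⇔ same W_29-dot-orbit):

[[1, 3, 5, 6, 7], [2, 4]]


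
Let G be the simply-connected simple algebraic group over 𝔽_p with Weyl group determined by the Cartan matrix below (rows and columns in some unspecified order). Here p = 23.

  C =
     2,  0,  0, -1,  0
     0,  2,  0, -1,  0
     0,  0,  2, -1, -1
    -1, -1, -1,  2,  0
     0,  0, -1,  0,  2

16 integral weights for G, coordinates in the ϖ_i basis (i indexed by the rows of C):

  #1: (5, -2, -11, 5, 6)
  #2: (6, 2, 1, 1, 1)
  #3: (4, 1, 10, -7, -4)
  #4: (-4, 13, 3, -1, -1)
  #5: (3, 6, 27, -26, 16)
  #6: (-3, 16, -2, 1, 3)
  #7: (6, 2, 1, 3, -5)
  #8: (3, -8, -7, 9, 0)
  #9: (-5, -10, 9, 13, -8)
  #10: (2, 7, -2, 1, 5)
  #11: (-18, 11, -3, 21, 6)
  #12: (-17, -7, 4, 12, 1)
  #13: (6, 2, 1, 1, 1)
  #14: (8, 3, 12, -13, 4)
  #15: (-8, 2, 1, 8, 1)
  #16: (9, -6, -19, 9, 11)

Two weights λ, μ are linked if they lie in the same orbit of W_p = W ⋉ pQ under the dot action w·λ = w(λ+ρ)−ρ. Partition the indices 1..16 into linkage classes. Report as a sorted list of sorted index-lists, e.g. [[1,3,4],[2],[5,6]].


Type D_5, rank 5, |W|=1920; reorder rows/cols to standard.

Alcove-folded reps (p=23, 16 weights, presented ϖ-order):

    1: (1, 4, 2, 1, 3)
    2: (7, 3, 2, 2, 2)
    3: (1, 4, 2, 1, 3)
    4: (0, 11, 1, 3, 0)
    5: (1, 4, 2, 1, 3)
    6: (1, 16, 0, 1, 3)
    7: (7, 3, 2, 2, 2)
    8: (1, 4, 2, 1, 3)
    9: (3, 8, 1, 1, 5)
    10: (3, 8, 1, 1, 5)
    11: (1, 4, 2, 1, 3)
    12: (7, 3, 2, 2, 2)
    13: (7, 3, 2, 2, 2)
    14: (3, 8, 1, 1, 5)
    15: (7, 3, 2, 2, 2)
    16: (3, 8, 1, 1, 5)

Grouping the 16 weights by Ā_23-representative: 5 linkage classes.

[[1, 3, 5, 8, 11], [2, 7, 12, 13, 15], [4], [6], [9, 10, 14, 16]]


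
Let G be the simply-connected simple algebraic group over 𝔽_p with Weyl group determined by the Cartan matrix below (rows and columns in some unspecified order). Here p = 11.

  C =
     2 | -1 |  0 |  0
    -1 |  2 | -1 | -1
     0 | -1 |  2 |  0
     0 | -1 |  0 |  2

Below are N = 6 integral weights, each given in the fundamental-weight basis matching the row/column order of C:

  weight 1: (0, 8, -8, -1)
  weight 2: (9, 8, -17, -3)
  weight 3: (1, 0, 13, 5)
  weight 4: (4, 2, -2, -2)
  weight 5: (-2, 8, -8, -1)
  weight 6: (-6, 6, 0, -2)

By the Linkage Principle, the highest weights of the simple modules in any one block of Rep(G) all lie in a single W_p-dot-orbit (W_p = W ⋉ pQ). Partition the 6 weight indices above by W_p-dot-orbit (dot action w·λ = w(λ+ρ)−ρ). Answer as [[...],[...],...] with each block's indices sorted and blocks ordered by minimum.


Root system D_4: the 4×4 matrix C matches after relabeling.

Each λ_j+ρ reduced to Ā_11; 4-tuples below use C's row order:

  [1] (1, 1, 7, 0);  [2] (5, 1, 1, 1);  [3] (5, 1, 1, 1);  [4] (5, 1, 1, 1);  [5] (1, 1, 7, 0);  [6] (5, 1, 1, 1)

Grouping the 6 weights by Ā_11-representative: 2 linkage classes.

[[1, 5], [2, 3, 4, 6]]


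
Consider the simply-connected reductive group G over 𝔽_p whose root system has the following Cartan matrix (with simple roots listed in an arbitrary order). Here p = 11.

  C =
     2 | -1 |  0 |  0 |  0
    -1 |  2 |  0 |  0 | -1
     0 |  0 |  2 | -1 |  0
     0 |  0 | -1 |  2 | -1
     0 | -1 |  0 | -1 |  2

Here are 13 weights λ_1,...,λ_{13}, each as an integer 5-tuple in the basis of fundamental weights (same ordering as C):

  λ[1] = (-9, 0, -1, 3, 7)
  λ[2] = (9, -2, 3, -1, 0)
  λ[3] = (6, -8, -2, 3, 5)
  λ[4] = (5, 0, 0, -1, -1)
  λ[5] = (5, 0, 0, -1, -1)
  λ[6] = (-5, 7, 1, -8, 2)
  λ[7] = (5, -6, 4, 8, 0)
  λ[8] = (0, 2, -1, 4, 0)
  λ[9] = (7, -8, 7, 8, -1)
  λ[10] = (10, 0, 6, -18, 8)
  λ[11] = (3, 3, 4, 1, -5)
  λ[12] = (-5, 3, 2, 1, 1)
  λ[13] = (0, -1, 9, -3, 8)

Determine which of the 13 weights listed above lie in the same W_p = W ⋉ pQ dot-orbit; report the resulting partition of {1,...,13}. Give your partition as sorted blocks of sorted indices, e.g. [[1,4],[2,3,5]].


Root system A_5: the 5×5 matrix C matches after relabeling.

Ā_11 reps of the 13 weights (A_5, coords as presented):

  λ_1+ρ ↦ (0, 6, 1, 2, 1)
  λ_2+ρ ↦ (6, 1, 1, 0, 0)
  λ_3+ρ ↦ (0, 6, 1, 2, 1)
  λ_4+ρ ↦ (6, 1, 1, 0, 0)
  λ_5+ρ ↦ (6, 1, 1, 0, 0)
  λ_6+ρ ↦ (4, 0, 3, 2, 2)
  λ_7+ρ ↦ (1, 3, 0, 5, 1)
  λ_8+ρ ↦ (1, 3, 0, 5, 1)
  λ_9+ρ ↦ (0, 6, 1, 2, 1)
  λ_10+ρ ↦ (6, 1, 1, 0, 0)
  λ_11+ρ ↦ (4, 0, 3, 2, 2)
  λ_12+ρ ↦ (4, 0, 3, 2, 2)
  λ_13+ρ ↦ (0, 6, 1, 2, 1)

These 13 weights hit 4 W_11-dot-orbits; sizes (4, 4, 3, 2):

[[1, 3, 9, 13], [2, 4, 5, 10], [6, 11, 12], [7, 8]]


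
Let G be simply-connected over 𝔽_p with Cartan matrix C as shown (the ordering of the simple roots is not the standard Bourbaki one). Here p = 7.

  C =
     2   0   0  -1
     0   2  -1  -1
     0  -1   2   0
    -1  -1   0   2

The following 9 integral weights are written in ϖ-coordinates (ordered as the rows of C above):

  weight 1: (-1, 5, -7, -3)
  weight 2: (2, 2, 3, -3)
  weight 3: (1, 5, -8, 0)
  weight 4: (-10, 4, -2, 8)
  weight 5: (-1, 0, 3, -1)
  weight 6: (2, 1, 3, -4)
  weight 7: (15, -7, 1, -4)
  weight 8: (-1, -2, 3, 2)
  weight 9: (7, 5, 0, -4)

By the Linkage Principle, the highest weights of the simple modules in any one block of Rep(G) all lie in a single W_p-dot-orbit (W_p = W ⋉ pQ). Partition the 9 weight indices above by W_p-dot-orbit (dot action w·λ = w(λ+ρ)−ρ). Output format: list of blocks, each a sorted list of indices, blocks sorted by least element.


Cartan matrix: type A_4 (|W|=120); un-permuting the 4 rows.

Folding the 9 weights λ_j+ρ into Ā_7 (reps in the given 4-coord order):

  [1] (0, 0, 4, 2);  [2] (0, 1, 3, 2);  [3] (0, 1, 4, 0);  [4] (0, 0, 4, 2);  [5] (0, 1, 4, 0);  [6] (0, 1, 3, 2);  [7] (0, 0, 4, 2);  [8] (0, 1, 3, 2);  [9] (0, 1, 3, 2)

The 9 indices split into 3 linkage classes (same alcove rep ⇔ same W_7-dot-orbit):

[[1, 4, 7], [2, 6, 8, 9], [3, 5]]


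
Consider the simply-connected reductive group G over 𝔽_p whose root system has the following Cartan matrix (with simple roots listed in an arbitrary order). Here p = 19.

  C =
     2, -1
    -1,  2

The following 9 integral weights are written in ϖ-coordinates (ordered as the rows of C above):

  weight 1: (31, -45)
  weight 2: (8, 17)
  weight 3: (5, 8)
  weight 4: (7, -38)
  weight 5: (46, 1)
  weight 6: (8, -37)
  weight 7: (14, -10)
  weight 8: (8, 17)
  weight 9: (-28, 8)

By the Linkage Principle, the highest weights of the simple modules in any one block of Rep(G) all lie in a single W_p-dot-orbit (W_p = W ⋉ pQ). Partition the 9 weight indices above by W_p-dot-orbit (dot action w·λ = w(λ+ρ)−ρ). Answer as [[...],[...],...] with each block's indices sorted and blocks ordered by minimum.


A_2 Cartan matrix, 2 simple roots permuted; ρ=(1,1).

Folding the 9 weights λ_j+ρ into Ā_19 (reps in the given 2-coord order):

    1: (7, 6)
    2: (1, 10)
    3: (6, 9)
    4: (1, 10)
    5: (2, 8)
    6: (2, 8)
    7: (6, 9)
    8: (1, 10)
    9: (1, 10)

4 distinct reps among the 9 weights ⇒ 4 W_19-linkage classes:

[[1], [2, 4, 8, 9], [3, 7], [5, 6]]


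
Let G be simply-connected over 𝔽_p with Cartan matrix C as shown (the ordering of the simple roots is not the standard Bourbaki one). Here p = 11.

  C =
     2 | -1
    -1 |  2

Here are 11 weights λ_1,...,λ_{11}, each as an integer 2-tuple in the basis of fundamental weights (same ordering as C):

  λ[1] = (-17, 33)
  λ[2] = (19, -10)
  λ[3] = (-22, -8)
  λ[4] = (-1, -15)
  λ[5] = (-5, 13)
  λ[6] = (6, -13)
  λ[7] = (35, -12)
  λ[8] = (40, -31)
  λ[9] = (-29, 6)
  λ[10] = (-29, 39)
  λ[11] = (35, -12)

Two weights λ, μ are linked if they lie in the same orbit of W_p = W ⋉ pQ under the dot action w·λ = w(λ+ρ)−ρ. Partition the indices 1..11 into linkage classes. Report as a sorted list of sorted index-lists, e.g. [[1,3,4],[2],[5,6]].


Dynkin diagram of C (from the 2 off-diagonal −1 entries): A_2.

Ā_11 reps of the 11 weights (A_2, coords as presented):

  1: (4, 6)
  2: (2, 0)
  3: (4, 6)
  4: (8, 3)
  5: (1, 7)
  6: (4, 6)
  7: (8, 3)
  8: (8, 3)
  9: (4, 6)
  10: (4, 6)
  11: (8, 3)

Linkage partition of the 11 weights (4 classes, p=11):

[[1, 3, 6, 9, 10], [2], [4, 7, 8, 11], [5]]


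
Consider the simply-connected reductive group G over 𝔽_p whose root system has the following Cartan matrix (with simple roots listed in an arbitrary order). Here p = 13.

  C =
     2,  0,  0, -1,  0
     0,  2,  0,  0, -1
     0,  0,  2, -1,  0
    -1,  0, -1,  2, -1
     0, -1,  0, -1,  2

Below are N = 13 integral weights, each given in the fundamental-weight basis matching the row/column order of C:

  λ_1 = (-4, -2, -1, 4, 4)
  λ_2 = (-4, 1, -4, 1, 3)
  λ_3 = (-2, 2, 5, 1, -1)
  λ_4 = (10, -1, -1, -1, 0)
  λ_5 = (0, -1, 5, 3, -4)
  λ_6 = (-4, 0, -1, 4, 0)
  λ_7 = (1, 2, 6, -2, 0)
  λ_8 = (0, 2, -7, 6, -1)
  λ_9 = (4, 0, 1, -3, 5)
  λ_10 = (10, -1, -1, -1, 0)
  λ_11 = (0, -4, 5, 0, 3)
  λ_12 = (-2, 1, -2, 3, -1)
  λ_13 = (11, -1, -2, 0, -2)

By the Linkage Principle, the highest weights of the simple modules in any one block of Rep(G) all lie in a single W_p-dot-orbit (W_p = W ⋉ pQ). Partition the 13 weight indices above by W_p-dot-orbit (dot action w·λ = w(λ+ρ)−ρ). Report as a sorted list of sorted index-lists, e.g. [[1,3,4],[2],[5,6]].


Root system D_5: the 5×5 matrix C matches after relabeling.

Folding the 13 weights λ_j+ρ into Ā_13 (reps in the given 5-coord order):

    λ_1+ρ ↦ (3, 1, 0, 2, 1)
    λ_2+ρ ↦ (1, 2, 1, 2, 0)
    λ_3+ρ ↦ (1, 3, 6, 1, 0)
    λ_4+ρ ↦ (11, 0, 0, 0, 1)
    λ_5+ρ ↦ (1, 3, 6, 1, 0)
    λ_6+ρ ↦ (3, 1, 0, 2, 1)
    λ_7+ρ ↦ (1, 3, 6, 1, 0)
    λ_8+ρ ↦ (1, 3, 6, 1, 0)
    λ_9+ρ ↦ (3, 1, 0, 2, 1)
    λ_10+ρ ↦ (11, 0, 0, 0, 1)
    λ_11+ρ ↦ (1, 3, 6, 1, 0)
    λ_12+ρ ↦ (1, 2, 1, 2, 0)
    λ_13+ρ ↦ (11, 0, 0, 0, 1)

The 13 indices split into 4 linkage classes (same alcove rep ⇔ same W_13-dot-orbit):

[[1, 6, 9], [2, 12], [3, 5, 7, 8, 11], [4, 10, 13]]


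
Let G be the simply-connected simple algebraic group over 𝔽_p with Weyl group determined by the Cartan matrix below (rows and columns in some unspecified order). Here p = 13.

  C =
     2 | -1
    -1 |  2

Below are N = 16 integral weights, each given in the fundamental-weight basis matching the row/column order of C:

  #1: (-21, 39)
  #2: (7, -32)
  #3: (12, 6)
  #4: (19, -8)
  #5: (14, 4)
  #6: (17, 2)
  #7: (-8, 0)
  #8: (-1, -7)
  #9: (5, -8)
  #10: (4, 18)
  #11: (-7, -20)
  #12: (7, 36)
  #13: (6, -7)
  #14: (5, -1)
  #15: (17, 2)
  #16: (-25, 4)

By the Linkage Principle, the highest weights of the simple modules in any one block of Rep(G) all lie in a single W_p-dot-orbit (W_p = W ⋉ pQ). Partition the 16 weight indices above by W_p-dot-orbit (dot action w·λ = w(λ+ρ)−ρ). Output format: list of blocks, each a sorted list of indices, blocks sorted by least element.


Type A_2, rank 2, |W|=6; reorder rows/cols to standard.

Alcove-folded reps (p=13, 16 weights, presented ϖ-order):

  1: (6, 6)
  2: (5, 5)
  3: (6, 0)
  4: (6, 0)
  5: (6, 2)
  6: (5, 5)
  7: (1, 6)
  8: (6, 0)
  9: (1, 6)
  10: (6, 2)
  11: (1, 6)
  12: (6, 2)
  13: (1, 6)
  14: (6, 0)
  15: (5, 5)
  16: (6, 2)

Grouping the 16 weights by Ā_13-representative: 5 linkage classes.

[[1], [2, 6, 15], [3, 4, 8, 14], [5, 10, 12, 16], [7, 9, 11, 13]]


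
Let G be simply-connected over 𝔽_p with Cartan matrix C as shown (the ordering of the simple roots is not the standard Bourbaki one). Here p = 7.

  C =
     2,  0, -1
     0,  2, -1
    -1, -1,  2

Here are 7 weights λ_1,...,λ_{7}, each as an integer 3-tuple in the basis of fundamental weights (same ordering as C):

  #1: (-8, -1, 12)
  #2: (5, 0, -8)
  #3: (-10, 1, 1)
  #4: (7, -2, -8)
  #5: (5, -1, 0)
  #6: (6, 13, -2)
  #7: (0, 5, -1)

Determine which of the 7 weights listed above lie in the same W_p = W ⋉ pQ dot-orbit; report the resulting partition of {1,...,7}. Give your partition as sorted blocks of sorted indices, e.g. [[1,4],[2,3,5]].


Root system A_3: the 3×3 matrix C matches after relabeling.

Each λ_j+ρ reduced to Ā_7; 3-tuples below use C's row order:

  1: (1, 6, 0)
  2: (1, 6, 0)
  3: (0, 3, 2)
  4: (1, 6, 0)
  5: (6, 0, 1)
  6: (1, 6, 0)
  7: (1, 6, 0)

The 7 indices split into 3 linkage classes (same alcove rep ⇔ same W_7-dot-orbit):

[[1, 2, 4, 6, 7], [3], [5]]


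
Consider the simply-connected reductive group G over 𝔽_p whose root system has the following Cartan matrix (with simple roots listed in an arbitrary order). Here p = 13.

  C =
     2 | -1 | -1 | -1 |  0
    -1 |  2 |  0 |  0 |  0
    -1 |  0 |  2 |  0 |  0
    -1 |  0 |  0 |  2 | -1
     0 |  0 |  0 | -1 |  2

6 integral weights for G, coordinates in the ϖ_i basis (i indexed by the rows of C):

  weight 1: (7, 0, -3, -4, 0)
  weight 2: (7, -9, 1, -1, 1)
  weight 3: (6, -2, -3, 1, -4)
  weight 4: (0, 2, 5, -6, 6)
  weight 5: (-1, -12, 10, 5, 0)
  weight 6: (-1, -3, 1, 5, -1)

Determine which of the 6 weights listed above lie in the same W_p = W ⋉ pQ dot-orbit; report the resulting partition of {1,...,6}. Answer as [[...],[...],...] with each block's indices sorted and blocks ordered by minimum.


C ↔ D_5 under row/col permutation; |W(D_5)| = 1920.

Alcove-folded reps (p=13, 6 weights, presented ϖ-order):

    λ_1+ρ ↦ (3, 1, 2, 1, 2)
    λ_2+ρ ↦ (0, 8, 2, 0, 2)
    λ_3+ρ ↦ (3, 1, 2, 1, 2)
    λ_4+ρ ↦ (3, 1, 2, 1, 2)
    λ_5+ρ ↦ (2, 0, 0, 4, 0)
    λ_6+ρ ↦ (2, 0, 0, 4, 0)

Grouping the 6 weights by Ā_13-representative: 3 linkage classes.

[[1, 3, 4], [2], [5, 6]]


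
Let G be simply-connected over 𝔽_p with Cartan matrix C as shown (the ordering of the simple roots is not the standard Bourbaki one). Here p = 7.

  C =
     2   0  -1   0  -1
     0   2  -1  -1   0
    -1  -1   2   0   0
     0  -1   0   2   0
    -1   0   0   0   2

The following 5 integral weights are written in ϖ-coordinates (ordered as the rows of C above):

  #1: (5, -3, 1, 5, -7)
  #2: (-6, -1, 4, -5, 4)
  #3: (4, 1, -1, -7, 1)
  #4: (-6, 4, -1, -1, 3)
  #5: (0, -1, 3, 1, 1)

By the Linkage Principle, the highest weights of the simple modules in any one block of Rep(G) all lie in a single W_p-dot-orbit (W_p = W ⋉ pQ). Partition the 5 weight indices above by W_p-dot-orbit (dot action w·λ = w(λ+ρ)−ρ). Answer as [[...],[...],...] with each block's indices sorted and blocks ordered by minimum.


Dynkin diagram of C (from the 8 off-diagonal −1 entries): A_5.

Alcove-folded reps (p=7, 5 weights, presented ϖ-order):

  1: (0, 1, 0, 1, 1) · 2: (1, 0, 4, 0, 0) · 3: (1, 0, 4, 0, 0) · 4: (1, 0, 4, 0, 0) · 5: (1, 0, 4, 0, 0)

2 distinct reps among the 5 weights ⇒ 2 W_7-linkage classes:

[[1], [2, 3, 4, 5]]


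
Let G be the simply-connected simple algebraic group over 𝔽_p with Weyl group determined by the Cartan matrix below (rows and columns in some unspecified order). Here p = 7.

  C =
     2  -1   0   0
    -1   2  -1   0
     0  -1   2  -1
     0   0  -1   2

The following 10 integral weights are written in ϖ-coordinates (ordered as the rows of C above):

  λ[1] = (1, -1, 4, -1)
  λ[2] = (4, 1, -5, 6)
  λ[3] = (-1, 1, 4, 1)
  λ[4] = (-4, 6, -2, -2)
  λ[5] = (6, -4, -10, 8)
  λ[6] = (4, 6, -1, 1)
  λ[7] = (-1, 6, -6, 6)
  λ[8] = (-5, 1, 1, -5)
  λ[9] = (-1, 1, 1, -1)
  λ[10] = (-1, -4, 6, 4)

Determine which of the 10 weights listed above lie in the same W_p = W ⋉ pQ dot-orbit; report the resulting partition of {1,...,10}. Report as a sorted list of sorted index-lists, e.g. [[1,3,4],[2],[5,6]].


Type A_4, rank 4, |W|=120; reorder rows/cols to standard.

W_7-reps of the 10 weights in Ā_7 (same 4-coord order as C):

    1: (2, 0, 5, 0)
    2: (0, 2, 2, 0)
    3: (2, 0, 5, 0)
    4: (3, 2, 1, 1)
    5: (0, 2, 2, 0)
    6: (2, 0, 5, 0)
    7: (2, 0, 5, 0)
    8: (0, 2, 2, 0)
    9: (0, 2, 2, 0)
    10: (0, 2, 2, 0)

Linkage partition of the 10 weights (3 classes, p=7):

[[1, 3, 6, 7], [2, 5, 8, 9, 10], [4]]
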